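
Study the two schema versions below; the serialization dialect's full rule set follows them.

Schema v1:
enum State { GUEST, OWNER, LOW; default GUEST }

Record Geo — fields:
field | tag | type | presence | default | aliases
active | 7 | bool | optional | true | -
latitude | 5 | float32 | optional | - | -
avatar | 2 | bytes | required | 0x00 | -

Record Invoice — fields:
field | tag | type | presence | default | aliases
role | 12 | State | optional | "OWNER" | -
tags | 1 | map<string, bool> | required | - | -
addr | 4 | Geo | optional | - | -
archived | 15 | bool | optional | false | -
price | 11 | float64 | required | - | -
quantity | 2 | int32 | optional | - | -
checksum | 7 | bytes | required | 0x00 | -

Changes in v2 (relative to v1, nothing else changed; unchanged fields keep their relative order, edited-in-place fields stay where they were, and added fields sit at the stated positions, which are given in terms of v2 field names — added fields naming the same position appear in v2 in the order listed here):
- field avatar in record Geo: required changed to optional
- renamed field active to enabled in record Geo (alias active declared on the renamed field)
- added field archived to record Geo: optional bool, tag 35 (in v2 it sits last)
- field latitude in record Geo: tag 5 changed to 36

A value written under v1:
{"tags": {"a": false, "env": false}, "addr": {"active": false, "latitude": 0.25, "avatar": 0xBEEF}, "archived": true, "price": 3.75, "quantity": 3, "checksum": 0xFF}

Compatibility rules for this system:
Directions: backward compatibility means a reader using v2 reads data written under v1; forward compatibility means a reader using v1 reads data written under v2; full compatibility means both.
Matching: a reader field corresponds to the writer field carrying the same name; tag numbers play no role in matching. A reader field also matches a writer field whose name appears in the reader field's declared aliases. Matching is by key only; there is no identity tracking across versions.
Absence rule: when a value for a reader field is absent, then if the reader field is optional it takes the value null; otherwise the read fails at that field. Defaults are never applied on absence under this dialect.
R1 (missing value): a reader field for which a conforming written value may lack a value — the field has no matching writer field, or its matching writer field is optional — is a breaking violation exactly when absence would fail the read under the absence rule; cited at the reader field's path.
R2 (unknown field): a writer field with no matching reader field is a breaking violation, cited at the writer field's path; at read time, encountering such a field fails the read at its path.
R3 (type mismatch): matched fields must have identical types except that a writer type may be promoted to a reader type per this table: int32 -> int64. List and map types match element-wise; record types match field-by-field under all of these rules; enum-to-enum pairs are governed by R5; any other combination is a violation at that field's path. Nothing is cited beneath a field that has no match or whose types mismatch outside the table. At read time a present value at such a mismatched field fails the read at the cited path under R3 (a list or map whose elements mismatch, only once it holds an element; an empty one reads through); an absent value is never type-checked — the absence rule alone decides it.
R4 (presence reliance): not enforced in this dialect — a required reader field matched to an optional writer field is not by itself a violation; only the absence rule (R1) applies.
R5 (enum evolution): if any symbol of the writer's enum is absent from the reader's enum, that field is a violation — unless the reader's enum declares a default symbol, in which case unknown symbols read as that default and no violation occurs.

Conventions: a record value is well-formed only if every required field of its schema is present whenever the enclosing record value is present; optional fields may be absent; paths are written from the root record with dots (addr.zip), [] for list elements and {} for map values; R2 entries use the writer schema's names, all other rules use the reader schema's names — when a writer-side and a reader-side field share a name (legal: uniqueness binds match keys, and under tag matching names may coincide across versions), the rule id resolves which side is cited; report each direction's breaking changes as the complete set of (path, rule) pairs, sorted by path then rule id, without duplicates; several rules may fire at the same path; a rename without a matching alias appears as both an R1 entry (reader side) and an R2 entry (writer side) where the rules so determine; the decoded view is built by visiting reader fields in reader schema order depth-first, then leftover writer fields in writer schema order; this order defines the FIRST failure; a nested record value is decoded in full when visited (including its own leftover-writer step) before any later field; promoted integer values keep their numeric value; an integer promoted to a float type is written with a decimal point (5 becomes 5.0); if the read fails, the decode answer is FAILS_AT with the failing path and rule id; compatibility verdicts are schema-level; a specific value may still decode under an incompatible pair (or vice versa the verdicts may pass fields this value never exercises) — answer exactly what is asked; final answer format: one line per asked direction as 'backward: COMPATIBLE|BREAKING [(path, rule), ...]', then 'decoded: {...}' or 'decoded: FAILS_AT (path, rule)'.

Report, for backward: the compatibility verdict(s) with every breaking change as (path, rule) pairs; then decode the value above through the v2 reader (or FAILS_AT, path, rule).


backward: COMPATIBLE []; decoded: {"role": null, "tags": {"a": false, "env": false}, "addr": {"enabled": false, "latitude": 0.25, "avatar": 0xBEEF, "archived": null}, "archived": true, "price": 3.75, "quantity": 3, "checksum": 0xFF}

in Invoice below, arrows point writer -> reader
backward pass over Invoice, reader schema v2, writer schema v1:
  role: paired with writer role (State -> State; writer optional)
  tags: paired with writer tags (map<string, bool> -> map<string, bool>; writer required)
  addr: paired with writer addr (Geo -> Geo; writer optional)
  archived: paired with writer archived (bool -> bool; writer optional)
  price: paired with writer price (float64 -> float64; writer required)
  quantity: paired with writer quantity (int32 -> int32; writer optional)
  checksum: paired with writer checksum (bytes -> bytes; writer required)
  addr.enabled: paired with writer addr.active (bool -> bool; writer optional)
  addr.latitude: paired with writer addr.latitude (float32 -> float32; writer optional)
  addr.avatar: paired with writer addr.avatar (bytes -> bytes; writer required)
  addr.archived: no writer match
  => no violations; backward on Invoice: COMPATIBLE
decoding the Invoice value with the v2 reader:
  role := null (missing; optional => null)
  tags := {"a": false, "env": false}
  addr.enabled := false (from writer active)
  addr.latitude := 0.25
  addr.avatar := 0xBEEF
  addr.archived := null (missing; optional => null)
  archived := true
  price := 3.75
  quantity := 3
  checksum := 0xFF
  => decoded: {"role": null, "tags": {"a": false, "env": false}, "addr": {"enabled": false, "latitude": 0.25, "avatar": 0xBEEF, "archived": null}, "archived": true, "price": 3.75, "quantity": 3, "checksum": 0xFF}
the other Invoice changes do not affect what is asked:
  field avatar in record Geo: required changed to optional -> affects forward compatibility only, which is not asked
  field latitude in record Geo: tag 5 changed to 36 -> fires no rule on Invoice, leaving the asked answer as it is


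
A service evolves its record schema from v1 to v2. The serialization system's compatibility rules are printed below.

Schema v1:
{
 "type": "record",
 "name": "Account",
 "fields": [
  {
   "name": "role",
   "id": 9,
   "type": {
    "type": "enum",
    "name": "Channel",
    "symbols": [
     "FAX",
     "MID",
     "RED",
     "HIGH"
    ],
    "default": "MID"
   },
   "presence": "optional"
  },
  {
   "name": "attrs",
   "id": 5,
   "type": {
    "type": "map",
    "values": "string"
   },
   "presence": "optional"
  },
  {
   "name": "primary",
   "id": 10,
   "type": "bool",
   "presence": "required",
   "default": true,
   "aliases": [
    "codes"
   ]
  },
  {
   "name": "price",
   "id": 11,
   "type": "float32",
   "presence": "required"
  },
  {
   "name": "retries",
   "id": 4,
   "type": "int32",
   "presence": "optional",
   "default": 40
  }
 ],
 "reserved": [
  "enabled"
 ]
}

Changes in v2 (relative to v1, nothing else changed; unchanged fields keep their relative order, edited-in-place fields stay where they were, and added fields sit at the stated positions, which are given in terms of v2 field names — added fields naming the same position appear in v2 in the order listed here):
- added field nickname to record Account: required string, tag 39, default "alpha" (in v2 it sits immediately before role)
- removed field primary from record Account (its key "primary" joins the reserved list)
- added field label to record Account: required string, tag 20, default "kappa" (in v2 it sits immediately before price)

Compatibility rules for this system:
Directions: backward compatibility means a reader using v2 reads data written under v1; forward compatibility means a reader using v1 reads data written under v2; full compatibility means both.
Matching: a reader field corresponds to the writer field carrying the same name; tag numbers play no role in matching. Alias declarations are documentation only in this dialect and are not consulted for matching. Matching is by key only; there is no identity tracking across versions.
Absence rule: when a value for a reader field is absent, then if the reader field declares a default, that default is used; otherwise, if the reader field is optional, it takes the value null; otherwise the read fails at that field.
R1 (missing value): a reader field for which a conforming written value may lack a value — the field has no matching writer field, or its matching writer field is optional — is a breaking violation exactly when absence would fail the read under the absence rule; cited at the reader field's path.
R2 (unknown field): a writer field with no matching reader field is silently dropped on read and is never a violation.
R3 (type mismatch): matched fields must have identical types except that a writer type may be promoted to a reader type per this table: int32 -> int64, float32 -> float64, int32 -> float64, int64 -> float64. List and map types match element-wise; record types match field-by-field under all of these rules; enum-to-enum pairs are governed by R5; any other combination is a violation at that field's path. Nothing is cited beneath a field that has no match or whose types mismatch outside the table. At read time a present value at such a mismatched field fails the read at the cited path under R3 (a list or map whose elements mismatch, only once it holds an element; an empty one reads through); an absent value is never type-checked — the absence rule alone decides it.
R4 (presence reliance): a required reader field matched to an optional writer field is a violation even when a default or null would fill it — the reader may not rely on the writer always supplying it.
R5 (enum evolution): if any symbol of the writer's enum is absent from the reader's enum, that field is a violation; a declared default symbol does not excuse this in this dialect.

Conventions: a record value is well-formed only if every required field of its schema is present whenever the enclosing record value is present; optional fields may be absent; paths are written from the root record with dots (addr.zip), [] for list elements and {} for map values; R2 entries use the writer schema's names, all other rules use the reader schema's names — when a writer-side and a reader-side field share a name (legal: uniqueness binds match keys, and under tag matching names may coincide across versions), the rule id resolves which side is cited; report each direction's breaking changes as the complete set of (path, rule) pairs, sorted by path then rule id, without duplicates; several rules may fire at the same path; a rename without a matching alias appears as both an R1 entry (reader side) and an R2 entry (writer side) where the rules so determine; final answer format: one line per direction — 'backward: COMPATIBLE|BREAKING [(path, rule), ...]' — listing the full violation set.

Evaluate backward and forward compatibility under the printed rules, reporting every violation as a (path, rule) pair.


backward: COMPATIBLE []; forward: COMPATIBLE []

arrows below run writer -> reader for Account
backward analysis of Account with v2 as reader and v1 as writer:
  nickname: no writer-side match
  Channel -> Channel, writer optional: role aligns to role
  map<string, string> -> map<string, string>, writer optional: attrs aligns to attrs
  label: no writer-side match
  float32 -> float32, writer required: price aligns to price
  int32 -> int32, writer optional: retries aligns to retries
  writer primary: unknown to reader
  => no violations; backward on Account: COMPATIBLE
forward analysis of Account with v1 as reader and v2 as writer:
  Channel -> Channel, writer optional: role aligns to role
  map<string, string> -> map<string, string>, writer optional: attrs aligns to attrs
  primary: no writer-side match
  float32 -> float32, writer required: price aligns to price
  int32 -> int32, writer optional: retries aligns to retries
  writer nickname: unknown to reader
  writer label: unknown to reader
  => no violations; forward on Account: COMPATIBLE


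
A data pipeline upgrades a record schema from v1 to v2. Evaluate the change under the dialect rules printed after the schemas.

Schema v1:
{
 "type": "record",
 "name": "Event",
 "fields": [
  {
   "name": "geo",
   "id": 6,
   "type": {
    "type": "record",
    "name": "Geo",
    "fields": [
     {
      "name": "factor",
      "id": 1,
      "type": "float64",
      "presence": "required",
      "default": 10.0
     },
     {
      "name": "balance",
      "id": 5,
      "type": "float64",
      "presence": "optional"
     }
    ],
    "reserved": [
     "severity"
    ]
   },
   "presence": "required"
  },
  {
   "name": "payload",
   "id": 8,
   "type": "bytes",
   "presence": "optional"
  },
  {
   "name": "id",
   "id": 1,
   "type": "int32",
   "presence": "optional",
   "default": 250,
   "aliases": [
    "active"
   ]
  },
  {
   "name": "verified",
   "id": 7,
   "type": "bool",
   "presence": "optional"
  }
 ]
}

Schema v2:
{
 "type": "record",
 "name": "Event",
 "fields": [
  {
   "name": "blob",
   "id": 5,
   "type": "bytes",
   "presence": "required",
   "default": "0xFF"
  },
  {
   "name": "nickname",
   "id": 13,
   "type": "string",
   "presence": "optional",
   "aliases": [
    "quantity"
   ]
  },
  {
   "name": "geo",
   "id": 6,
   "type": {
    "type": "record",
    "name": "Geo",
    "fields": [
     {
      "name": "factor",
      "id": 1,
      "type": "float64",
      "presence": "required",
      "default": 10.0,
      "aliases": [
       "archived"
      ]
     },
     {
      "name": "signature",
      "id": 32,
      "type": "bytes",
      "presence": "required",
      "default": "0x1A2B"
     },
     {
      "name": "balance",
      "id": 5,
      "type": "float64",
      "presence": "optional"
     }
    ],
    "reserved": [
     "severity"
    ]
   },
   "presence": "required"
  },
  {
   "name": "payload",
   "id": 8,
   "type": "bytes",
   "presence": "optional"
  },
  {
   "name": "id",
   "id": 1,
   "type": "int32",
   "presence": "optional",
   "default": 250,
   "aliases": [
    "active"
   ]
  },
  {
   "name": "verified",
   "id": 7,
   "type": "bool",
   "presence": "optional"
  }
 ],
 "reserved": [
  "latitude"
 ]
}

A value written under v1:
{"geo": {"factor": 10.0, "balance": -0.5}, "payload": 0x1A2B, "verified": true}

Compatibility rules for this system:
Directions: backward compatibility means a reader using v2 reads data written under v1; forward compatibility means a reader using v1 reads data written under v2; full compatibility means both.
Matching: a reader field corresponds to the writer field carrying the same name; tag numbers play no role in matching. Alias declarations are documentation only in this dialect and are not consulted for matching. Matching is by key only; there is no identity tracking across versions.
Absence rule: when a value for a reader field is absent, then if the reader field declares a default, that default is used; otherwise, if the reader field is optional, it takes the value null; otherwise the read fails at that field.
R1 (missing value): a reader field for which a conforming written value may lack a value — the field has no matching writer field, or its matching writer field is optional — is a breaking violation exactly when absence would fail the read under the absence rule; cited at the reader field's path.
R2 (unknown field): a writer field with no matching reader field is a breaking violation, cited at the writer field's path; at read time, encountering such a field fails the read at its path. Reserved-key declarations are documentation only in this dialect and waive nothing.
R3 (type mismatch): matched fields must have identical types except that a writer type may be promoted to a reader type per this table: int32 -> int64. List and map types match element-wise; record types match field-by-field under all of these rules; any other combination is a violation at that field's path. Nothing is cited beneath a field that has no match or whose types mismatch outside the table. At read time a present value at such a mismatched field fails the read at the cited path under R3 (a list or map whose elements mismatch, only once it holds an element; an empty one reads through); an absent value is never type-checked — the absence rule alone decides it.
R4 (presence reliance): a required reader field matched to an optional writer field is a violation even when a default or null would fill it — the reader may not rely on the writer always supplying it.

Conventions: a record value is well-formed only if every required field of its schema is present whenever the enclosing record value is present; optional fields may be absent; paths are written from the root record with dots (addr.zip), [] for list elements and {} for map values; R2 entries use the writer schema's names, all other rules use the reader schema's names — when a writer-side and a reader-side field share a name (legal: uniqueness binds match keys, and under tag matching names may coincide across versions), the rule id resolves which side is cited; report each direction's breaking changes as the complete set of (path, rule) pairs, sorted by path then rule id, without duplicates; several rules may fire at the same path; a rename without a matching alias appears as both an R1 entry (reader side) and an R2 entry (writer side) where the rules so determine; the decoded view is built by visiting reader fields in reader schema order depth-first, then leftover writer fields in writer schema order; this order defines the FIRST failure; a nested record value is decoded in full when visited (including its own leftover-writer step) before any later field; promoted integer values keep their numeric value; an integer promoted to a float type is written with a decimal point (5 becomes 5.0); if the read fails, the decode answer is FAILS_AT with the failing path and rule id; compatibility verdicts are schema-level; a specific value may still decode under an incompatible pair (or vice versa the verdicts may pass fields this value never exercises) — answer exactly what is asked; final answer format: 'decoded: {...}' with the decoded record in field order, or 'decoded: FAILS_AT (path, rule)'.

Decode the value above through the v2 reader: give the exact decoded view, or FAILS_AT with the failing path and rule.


in Event below, arrows point writer -> reader
decoding the Event value with the v2 reader:
  blob := 0xFF (absent -> default)
  nickname := null (absent, optional -> null)
  geo.factor := 10.0
  geo.signature := 0x1A2B (absent -> default)
  geo.balance := -0.5
  payload := 0x1A2B
  id := 250 (absent -> default)
  verified := true
  => decoded: {"blob": 0xFF, "nickname": null, "geo": {"factor": 10.0, "signature": 0x1A2B, "balance": -0.5}, "payload": 0x1A2B, "id": 250, "verified": true}

decoded: {"blob": 0xFF, "nickname": null, "geo": {"factor": 10.0, "signature": 0x1A2B, "balance": -0.5}, "payload": 0x1A2B, "id": 250, "verified": true}


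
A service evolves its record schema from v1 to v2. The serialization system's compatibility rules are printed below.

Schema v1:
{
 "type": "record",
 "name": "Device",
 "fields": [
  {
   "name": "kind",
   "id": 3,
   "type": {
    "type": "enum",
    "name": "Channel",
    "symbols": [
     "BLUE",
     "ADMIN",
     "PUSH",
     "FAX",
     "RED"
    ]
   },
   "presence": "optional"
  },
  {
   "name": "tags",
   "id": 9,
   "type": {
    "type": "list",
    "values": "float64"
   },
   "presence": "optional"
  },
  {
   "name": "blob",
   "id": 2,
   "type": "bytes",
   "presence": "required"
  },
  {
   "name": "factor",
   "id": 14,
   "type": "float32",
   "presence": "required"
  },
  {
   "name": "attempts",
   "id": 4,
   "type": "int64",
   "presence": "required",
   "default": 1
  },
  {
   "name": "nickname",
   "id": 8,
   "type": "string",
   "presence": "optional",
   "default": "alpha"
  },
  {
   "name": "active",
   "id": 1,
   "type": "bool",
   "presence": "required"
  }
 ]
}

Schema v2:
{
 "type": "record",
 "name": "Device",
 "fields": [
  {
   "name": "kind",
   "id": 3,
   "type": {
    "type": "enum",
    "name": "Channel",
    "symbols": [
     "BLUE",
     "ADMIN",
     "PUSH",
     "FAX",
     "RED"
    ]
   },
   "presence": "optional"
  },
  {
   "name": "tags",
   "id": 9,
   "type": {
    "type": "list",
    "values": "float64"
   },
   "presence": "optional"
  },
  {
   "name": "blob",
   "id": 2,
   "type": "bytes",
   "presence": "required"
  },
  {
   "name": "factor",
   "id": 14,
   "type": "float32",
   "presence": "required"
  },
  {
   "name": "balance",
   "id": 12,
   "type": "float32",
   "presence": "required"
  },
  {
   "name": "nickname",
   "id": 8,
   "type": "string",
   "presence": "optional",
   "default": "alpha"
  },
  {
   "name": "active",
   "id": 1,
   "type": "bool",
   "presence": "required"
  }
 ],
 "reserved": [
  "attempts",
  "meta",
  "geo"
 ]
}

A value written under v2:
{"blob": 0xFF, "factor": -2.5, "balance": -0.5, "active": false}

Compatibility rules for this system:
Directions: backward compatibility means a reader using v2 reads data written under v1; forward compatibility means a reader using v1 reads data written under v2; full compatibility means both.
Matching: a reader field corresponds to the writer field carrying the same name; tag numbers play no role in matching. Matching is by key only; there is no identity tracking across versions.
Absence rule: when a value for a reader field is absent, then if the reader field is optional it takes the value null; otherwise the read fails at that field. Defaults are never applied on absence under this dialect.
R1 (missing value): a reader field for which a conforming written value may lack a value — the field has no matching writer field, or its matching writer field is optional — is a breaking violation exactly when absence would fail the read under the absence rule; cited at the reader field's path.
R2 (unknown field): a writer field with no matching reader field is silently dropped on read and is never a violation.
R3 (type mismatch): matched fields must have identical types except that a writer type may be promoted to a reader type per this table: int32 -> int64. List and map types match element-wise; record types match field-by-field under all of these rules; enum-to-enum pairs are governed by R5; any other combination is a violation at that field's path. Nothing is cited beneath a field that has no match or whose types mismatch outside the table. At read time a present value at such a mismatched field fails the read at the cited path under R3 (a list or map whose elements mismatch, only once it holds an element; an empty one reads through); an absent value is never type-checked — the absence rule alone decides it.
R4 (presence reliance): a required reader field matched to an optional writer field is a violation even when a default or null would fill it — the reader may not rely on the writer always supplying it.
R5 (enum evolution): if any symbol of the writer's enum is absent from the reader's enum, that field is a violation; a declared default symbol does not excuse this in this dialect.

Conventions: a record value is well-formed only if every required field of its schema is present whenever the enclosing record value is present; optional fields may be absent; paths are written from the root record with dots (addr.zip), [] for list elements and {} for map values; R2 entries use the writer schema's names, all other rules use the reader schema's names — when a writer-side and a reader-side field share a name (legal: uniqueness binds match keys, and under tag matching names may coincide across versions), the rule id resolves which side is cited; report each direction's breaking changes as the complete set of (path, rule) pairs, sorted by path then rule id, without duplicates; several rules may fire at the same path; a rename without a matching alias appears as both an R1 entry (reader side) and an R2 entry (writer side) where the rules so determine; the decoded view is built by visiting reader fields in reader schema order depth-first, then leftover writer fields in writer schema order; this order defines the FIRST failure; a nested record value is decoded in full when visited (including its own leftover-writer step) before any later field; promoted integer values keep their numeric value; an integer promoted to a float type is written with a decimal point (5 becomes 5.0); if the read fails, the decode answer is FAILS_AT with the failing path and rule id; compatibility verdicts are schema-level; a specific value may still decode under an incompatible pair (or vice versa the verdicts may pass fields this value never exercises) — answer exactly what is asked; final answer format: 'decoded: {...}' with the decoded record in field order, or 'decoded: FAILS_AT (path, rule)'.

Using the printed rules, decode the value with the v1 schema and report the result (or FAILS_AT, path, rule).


in Device below, arrows point writer -> reader
migrating the Device value to v1:
  kind := null (not supplied -> null)
  tags := null (not supplied -> null)
  blob := 0xFF
  factor := -2.5
  read fails at attempts under R1 (no fill)
  => FAILS_AT (attempts, R1)
the other Device changes do not affect what is asked:
  added field balance to record Device: required float32, tag 12 (in v2 it sits immediately before nickname) -> shifts the Device verdicts, not this decode

decoded: FAILS_AT (attempts, R1)


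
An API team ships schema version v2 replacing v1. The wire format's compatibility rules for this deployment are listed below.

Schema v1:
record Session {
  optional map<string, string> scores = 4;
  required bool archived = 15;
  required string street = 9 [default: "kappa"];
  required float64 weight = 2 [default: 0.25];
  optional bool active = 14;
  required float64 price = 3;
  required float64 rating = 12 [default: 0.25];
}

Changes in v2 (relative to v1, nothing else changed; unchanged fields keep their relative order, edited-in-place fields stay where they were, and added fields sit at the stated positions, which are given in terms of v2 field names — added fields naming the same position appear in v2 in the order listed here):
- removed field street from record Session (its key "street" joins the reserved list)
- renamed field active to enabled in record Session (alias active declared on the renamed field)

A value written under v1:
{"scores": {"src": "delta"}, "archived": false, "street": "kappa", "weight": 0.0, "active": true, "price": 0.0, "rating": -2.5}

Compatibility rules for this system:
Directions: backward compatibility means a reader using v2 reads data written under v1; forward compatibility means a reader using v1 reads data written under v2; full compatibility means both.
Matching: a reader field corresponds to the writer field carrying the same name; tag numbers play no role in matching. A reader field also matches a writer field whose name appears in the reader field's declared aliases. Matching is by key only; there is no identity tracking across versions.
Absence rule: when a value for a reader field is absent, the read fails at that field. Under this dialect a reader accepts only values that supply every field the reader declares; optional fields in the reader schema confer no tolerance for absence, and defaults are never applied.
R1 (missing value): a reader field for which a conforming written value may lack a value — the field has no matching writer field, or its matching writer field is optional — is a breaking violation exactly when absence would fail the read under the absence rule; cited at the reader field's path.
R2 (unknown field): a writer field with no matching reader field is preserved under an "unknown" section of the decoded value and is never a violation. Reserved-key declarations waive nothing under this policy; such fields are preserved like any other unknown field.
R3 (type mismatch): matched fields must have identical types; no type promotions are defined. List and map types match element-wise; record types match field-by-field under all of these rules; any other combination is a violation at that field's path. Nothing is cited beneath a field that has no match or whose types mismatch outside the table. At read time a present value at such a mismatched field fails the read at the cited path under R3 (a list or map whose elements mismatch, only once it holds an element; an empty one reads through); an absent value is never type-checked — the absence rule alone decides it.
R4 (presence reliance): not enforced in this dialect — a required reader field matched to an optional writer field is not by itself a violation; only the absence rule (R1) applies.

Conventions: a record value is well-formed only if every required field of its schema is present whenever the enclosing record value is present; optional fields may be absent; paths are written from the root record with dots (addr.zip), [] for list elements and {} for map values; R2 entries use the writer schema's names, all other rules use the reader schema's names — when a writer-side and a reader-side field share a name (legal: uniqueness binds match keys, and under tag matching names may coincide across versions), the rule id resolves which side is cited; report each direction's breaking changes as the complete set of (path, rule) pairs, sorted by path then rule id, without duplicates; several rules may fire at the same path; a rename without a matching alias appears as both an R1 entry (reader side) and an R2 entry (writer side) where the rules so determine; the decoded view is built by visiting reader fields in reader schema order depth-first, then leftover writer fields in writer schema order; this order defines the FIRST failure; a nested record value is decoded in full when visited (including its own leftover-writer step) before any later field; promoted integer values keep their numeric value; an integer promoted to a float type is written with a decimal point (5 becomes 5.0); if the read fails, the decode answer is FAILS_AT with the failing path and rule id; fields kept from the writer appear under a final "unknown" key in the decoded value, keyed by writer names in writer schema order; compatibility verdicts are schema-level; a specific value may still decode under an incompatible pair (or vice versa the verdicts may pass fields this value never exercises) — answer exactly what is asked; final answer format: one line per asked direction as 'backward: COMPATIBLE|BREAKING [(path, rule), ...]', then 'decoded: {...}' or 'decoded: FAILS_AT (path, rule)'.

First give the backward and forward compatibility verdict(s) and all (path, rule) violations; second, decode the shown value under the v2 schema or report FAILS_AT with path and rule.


backward: BREAKING [(enabled, R1), (scores, R1)]; forward: BREAKING [(active, R1), (scores, R1), (street, R1)]; decoded: {"scores": {"src": "delta"}, "archived": false, "weight": 0.0, "enabled": true, "price": 0.0, "rating": -2.5, "unknown": {"street": "kappa"}}

arrows below run writer -> reader for Session
backward on Session — v2 reading data written by v1:
  writer optional, map<string, string> -> map<string, string>: reader scores maps from writer scores
  writer required, bool -> bool: reader archived maps from writer archived
  writer required, float64 -> float64: reader weight maps from writer weight
  writer optional, bool -> bool: reader enabled maps from writer active
  writer required, float64 -> float64: reader price maps from writer price
  writer required, float64 -> float64: reader rating maps from writer rating
  writer field street has no reader counterpart
  breaking: (enabled, R1)
  breaking: (scores, R1)
  backward on Session therefore BREAKING (2)
forward on Session — v1 reading data written by v2:
  writer optional, map<string, string> -> map<string, string>: reader scores maps from writer scores
  writer required, bool -> bool: reader archived maps from writer archived
  street has no writer counterpart
  writer required, float64 -> float64: reader weight maps from writer weight
  active has no writer counterpart
  writer required, float64 -> float64: reader price maps from writer price
  writer required, float64 -> float64: reader rating maps from writer rating
  writer field enabled has no reader counterpart
  breaking: (active, R1)
  breaking: (scores, R1)
  breaking: (street, R1)
  forward on Session therefore BREAKING (3)
decoding the Session value with the v2 reader:
  scores := {"src": "delta"}
  archived := false
  weight := 0.0
  enabled := true (from writer active)
  price := 0.0
  rating := -2.5
  writer street: kept under "unknown"
  => decoded: {"scores": {"src": "delta"}, "archived": false, "weight": 0.0, "enabled": true, "price": 0.0, "rating": -2.5, "unknown": {"street": "kappa"}}


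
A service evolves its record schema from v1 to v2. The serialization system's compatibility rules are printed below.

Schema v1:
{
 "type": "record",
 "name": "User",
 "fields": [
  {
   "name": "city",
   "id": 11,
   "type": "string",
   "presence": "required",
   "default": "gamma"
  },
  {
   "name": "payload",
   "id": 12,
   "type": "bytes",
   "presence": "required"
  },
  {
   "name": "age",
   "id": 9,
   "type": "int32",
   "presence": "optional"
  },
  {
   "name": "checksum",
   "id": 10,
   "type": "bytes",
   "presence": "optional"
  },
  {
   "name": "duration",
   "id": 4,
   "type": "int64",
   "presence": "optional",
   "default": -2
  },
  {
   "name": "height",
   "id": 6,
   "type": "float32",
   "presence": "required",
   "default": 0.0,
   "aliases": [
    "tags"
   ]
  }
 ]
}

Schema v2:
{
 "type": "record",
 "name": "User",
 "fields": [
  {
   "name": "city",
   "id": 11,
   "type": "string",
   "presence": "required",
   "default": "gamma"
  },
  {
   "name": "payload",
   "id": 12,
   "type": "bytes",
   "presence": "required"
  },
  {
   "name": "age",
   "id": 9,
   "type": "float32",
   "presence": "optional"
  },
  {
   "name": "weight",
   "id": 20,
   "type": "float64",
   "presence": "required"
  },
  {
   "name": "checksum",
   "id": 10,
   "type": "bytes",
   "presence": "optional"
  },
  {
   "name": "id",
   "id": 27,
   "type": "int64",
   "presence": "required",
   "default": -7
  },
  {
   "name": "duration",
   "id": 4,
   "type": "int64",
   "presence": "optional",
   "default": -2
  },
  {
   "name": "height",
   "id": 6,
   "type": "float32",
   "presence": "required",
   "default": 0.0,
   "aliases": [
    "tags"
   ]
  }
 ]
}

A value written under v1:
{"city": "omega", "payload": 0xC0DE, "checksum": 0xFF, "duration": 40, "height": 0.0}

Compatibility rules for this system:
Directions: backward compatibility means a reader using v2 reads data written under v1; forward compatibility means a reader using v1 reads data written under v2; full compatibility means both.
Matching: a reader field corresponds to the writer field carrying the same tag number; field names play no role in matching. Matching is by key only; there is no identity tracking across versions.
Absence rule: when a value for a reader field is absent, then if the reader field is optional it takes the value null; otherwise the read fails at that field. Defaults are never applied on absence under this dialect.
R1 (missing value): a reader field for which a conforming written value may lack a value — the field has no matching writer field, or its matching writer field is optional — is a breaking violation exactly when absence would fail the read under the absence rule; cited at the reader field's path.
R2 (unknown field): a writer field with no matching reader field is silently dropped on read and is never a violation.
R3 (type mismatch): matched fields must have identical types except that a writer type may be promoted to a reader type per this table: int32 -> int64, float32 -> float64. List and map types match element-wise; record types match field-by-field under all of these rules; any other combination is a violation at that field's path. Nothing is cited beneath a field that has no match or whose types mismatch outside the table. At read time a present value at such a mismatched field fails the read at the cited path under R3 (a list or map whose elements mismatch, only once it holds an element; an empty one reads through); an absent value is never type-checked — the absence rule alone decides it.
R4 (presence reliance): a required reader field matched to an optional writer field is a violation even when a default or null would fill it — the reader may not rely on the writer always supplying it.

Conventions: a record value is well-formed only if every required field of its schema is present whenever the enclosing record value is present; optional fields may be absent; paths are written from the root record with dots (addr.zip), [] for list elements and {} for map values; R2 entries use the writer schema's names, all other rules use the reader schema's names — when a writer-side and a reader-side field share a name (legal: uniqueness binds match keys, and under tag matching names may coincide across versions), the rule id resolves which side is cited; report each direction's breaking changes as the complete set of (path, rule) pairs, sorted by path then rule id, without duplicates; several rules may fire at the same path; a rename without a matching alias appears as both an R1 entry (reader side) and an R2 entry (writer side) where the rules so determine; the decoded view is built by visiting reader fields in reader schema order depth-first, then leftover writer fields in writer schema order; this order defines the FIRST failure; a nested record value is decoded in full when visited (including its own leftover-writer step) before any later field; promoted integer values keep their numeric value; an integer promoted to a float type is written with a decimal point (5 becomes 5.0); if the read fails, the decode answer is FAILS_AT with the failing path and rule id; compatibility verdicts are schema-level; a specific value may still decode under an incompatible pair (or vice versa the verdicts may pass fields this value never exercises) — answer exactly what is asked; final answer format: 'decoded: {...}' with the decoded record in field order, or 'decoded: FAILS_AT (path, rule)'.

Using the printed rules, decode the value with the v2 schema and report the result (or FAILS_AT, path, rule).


decoded: FAILS_AT (weight, R1)

the writer's type comes first in each User pair
migrating the User value to v2:
  city := "omega"
  payload := 0xC0DE
  age := null (absent, optional -> null)
  read fails at weight under R1 (no fill)
  => FAILS_AT (weight, R1)
ruling out the remaining User differences:
  added field id to record User: required int64, tag 27, default -7 (in v2 it sits immediately before duration) -> matters for User compatibility verdicts, not for this value's decode
  field age in record User: type int32 changed to float32 -> matters for User compatibility verdicts, not for this value's decode
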